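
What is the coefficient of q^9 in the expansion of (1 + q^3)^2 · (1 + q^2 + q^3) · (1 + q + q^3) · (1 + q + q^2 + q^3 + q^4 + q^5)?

(1 + q^3)^2 has coefficients 1,0,0,2,0,0,1 for degrees 0…6.
(1 + q^2 + q^3) has coefficients 1,0,1,1,0,0,0,0,0,0 for degrees 0…9.
Multiplying by (1 + q + q^3) gives running coefficients 1,1,1,3,1,1,1,0,0,0 for degrees 0…9.
Finally multiplying by (1 + q + q^2 + q^3 + q^4 + q^5), the product of all factors after the first has coefficients 1,2,3,6,7,8,8,7,6,3 for degrees 0…9.
[q^9] = 1·3 + 2·8 + 1·6 = 25.

25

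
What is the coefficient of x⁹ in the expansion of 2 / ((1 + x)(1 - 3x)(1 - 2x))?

87208

Partial fractions give a closed form: a_n = (1/6)·(-1)^n + (9/2)·3^n + (-8/3)·2^n.
At n = 9: a_9 = 87208.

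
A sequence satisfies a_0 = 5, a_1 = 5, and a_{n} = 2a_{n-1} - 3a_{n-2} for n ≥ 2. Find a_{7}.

215

The ordinary generating function has denominator 1 - 2q + 3q^2.
Iterating the recurrence: a_0,…,a_{7} = 5, 5, -5, -25, -35, 5, 115, 215.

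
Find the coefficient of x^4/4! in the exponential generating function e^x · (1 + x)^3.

The EGF product rule gives c_4 = Σ_{k_1+k_2=4} C(4; k_1,k_2) · ∏ g_i(k_i), where e^x gives (1)^k; (1+x)^3 gives the falling factorial (3)_k.
g_1(k) for k = 0…4: 1, 1, 1, 1, 1.
g_2(k) for k = 0…4: 1, 3, 6, 6, 0.
c_4 = Σ_k C(4,k)·g_1(k)·g_2(4−k) = 4·1·6 + 6·1·6 + 4·1·3 + 1·1·1 = 24 + 36 + 12 + 1 = 73.

73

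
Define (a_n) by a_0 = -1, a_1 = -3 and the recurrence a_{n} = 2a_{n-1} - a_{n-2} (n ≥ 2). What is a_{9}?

-19

The ordinary generating function has denominator 1 - 2q + q^2.
Iterating the recurrence: a_0,…,a_{9} = -1, -3, -5, -7, -9, -11, -13, -15, -17, -19.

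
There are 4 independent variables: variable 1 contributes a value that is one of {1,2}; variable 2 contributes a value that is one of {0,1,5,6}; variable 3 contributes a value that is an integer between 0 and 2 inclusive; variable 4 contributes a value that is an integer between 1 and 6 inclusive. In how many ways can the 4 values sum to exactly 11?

13

The generating function for the choices is (q + q^2)·(1 + q + q^5 + q^6)·(1 + q + q^2)·(q + q^2 + q^3 + q^4 + q^5 + q^6); the count is [q^11].
(q + q^2) has coefficients 0,1,1 for degrees 0…2.
(1 + q + q^5 + q^6) has coefficients 1,1,0,0,0,1,1,0,0,0,0,0 for degrees 0…11.
Multiplying by (1 + q + q^2) gives running coefficients 1,2,2,1,0,1,2,2,1,0,0,0 for degrees 0…11.
Finally multiplying by (q + q^2 + q^3 + q^4 + q^5 + q^6), the product of all factors after the first has coefficients 0,1,3,5,6,6,7,8,8,7,6,6 for degrees 0…11.
[q^11] = 1·6 + 1·7 = 13.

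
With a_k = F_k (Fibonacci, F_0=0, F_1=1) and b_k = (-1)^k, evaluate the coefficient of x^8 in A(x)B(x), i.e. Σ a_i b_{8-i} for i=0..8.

12

Write out a_i and b_{8-i} for i = 0,…,8 and sum the products.
Σ = 0·1 + 1·(-1) + 1·1 + 2·(-1) + 3·1 + 5·(-1) + 8·1 + 13·(-1) + 21·1 = 12.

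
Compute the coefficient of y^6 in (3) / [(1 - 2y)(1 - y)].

381

Partial fractions give a closed form: a_n = (6)·2^n + (-3)·1^n.
At n = 6: a_6 = 381.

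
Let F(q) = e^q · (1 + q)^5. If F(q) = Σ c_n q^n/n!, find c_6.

The EGF product rule gives c_6 = Σ_{k_1+k_2=6} C(6; k_1,k_2) · ∏ g_i(k_i), where e^q gives (1)^k; (1+q)^5 gives the falling factorial (5)_k.
g_1(k) for k = 0…6: 1, 1, 1, 1, 1, 1, 1.
g_2(k) for k = 0…6: 1, 5, 20, 60, 120, 120, 0.
c_6 = Σ_k C(6,k)·g_1(k)·g_2(6−k) = 6·1·120 + 15·1·120 + 20·1·60 + 15·1·20 + 6·1·5 + 1·1·1 = 720 + 1800 + 1200 + 300 + 30 + 1 = 4051.

4051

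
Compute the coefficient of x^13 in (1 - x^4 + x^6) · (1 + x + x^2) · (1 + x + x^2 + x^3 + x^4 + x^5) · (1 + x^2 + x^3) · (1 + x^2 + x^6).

(1 - x^4 + x^6) has coefficients 1,0,0,0,-1,0,1 for degrees 0…6.
(1 + x + x^2) has coefficients 1,1,1,0,0,0,0,0,0,0,0,0,0,0 for degrees 0…13.
Multiplying by (1 + x + x^2 + x^3 + x^4 + x^5) gives running coefficients 1,2,3,3,3,3,2,1,0,0,0,0,0,0 for degrees 0…13.
Multiplying by (1 + x^2 + x^3) gives running coefficients 1,2,4,6,8,9,8,7,5,3,1,0,0,0 for degrees 0…13.
Finally multiplying by (1 + x^2 + x^6), the product of all factors after the first has coefficients 1,2,5,8,12,15,17,18,17,16,14,12,9,7 for degrees 0…13.
[x^13] = 1·7 − 1·16 + 1·18 = 9.

9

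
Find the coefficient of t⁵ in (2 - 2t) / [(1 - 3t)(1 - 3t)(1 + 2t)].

1326

The denominator gives the recurrence a_n = 4a_(n−1) + 3a_(n−2) − 18a_(n−3) for n ≥ 3; the numerator fixes a_0 = 2, a_1 = 6, a_2 = 30.
Iterating: 2, 6, 30, 102, 390, 1326, so a_5 = 1326.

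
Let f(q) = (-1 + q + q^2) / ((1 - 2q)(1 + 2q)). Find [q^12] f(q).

The denominator gives the recurrence a_n = 4a_(n−2) for n ≥ 3; the numerator fixes a_0 = -1, a_1 = 1, a_2 = -3.
Iterating: -1, 1, -3, 4, -12, 16, -48, 64, -192, 256, -768, 1024, -3072, so a_12 = -3072.

-3072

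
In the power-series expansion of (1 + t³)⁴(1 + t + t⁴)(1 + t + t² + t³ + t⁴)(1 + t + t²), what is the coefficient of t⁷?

(1 + t³)⁴ has coefficients 1,0,0,4,0,0,6,0 for degrees 0…7.
(1 + t + t⁴) has coefficients 1,1,0,0,1,0,0,0 for degrees 0…7.
Multiplying by (1 + t + t² + t³ + t⁴) gives running coefficients 1,2,2,2,3,2,1,1 for degrees 0…7.
Finally multiplying by (1 + t + t²), the product of all factors after the first has coefficients 1,3,5,6,7,7,6,4 for degrees 0…7.
[t⁷] = 1·4 + 4·7 + 6·3 = 50.

50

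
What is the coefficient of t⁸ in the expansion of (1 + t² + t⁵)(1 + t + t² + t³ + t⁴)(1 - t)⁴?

(1 + t² + t⁵) has coefficients 1,0,1,0,0,1 for degrees 0…5.
(1 + t + t² + t³ + t⁴) has coefficients 1,1,1,1,1,0,0,0,0 for degrees 0…8.
Finally multiplying by (1 - t)⁴, the product of all factors after the first has coefficients 1,-3,3,-1,0,-1,3,-3,1 for degrees 0…8.
[t⁸] = 1·1 + 1·3 + 1·(-1) = 3.

3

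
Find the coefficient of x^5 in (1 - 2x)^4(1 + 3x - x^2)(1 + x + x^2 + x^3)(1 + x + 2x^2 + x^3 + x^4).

38

(1 - 2x)^4 has coefficients 1,-8,24,-32,16 for degrees 0…4.
(1 + 3x - x^2) has coefficients 1,3,-1,0,0,0 for degrees 0…5.
Multiplying by (1 + x + x^2 + x^3) gives running coefficients 1,4,3,3,2,-1 for degrees 0…5.
Finally multiplying by (1 + x + 2x^2 + x^3 + x^4), the product of all factors after the first has coefficients 1,5,9,15,16,14 for degrees 0…5.
[x^5] = 1·14 − 8·16 + 24·15 − 32·9 + 16·5 = 38.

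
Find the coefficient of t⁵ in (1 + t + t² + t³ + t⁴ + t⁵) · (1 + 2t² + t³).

(1 + t + t² + t³ + t⁴ + t⁵) has coefficients 1,1,1,1,1,1 for degrees 0…5.
(1 + 2t² + t³) has coefficients 1,0,2,1,0,0 for degrees 0…5.
[t⁵] = 1·0 + 1·0 + 1·1 + 1·2 + 1·0 + 1·1 = 4.

4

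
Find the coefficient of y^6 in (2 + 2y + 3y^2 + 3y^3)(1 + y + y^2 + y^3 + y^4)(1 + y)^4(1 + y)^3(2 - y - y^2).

778

(2 + 2y + 3y^2 + 3y^3) has coefficients 2,2,3,3 for degrees 0…3.
(1 + y + y^2 + y^3 + y^4) has coefficients 1,1,1,1,1,0,0 for degrees 0…6.
Multiplying by (1 + y)^4 gives running coefficients 1,5,11,15,16,15,11 for degrees 0…6.
Multiplying by (1 + y)^3 gives running coefficients 1,8,29,64,99,119,119 for degrees 0…6.
Finally multiplying by (2 - y - y^2), the product of all factors after the first has coefficients 2,15,49,91,105,75,20 for degrees 0…6.
[y^6] = 2·20 + 2·75 + 3·105 + 3·91 = 778.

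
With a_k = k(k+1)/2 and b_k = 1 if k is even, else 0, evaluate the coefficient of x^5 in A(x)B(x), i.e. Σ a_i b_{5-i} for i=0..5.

The convolution is the x^5 coefficient of A(x)B(x).
Σ = 0·0 + 1·1 + 3·0 + 6·1 + 10·0 + 15·1 = 22.

22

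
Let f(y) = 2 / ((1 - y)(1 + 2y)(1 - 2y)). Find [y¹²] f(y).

10922

The denominator gives the recurrence a_n = a_(n−1) + 4a_(n−2) − 4a_(n−3) for n ≥ 3; the numerator fixes a_0 = 2, a_1 = 2, a_2 = 10.
Iterating: 2, 2, 10, 10, 42, 42, 170, 170, 682, 682, 2730, 2730, 10922, so a_12 = 10922.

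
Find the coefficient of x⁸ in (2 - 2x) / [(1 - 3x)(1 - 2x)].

25732

The denominator gives the recurrence a_n = 5a_(n−1) − 6a_(n−2) for n ≥ 2; the numerator fixes a_0 = 2, a_1 = 8.
Iterating: 2, 8, 28, 92, 292, 908, 2788, 8492, 25732, so a_8 = 25732.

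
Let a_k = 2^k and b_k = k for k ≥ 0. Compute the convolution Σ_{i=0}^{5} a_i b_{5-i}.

The convolution is the t^5 coefficient of A(t)B(t).
Σ = 1·5 + 2·4 + 4·3 + 8·2 + 16·1 + 32·0 = 57.

57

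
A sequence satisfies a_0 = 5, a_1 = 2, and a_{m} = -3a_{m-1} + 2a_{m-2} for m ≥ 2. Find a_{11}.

-229136

The ordinary generating function has denominator 1 + 3y - 2y^2.
Iterating the recurrence: a_0,…,a_{11} = 5, 2, 4, -8, 32, -112, 400, -1424, 5072, -18064, 64336, -229136.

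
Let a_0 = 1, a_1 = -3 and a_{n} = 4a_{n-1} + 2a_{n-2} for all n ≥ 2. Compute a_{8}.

-79984

The ordinary generating function has denominator 1 - 4t - 2t^2.
Iterating the recurrence: a_0,…,a_{8} = 1, -3, -10, -46, -204, -908, -4040, -17976, -79984.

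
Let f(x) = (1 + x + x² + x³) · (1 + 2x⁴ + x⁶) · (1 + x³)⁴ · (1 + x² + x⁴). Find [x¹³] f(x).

(1 + x + x² + x³) has coefficients 1,1,1,1 for degrees 0…3.
(1 + 2x⁴ + x⁶) has coefficients 1,0,0,0,2,0,1,0,0,0,0,0,0,0 for degrees 0…13.
Multiplying by (1 + x³)⁴ gives running coefficients 1,0,0,4,2,0,7,8,0,8,12,0,7,8 for degrees 0…13.
Finally multiplying by (1 + x² + x⁴), the product of all factors after the first has coefficients 1,0,1,4,3,4,9,12,9,16,19,16,19,16 for degrees 0…13.
[x¹³] = 1·16 + 1·19 + 1·16 + 1·19 = 70.

70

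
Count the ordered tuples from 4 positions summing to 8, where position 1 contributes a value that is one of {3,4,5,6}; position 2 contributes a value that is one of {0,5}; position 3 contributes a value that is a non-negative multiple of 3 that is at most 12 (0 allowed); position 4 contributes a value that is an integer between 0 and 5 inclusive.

8

The generating function for the choices is (t^3 + t^4 + t^5 + t^6)·(1 + t^5)·(1 + t^3 + t^6 + t^9 + t^12)·(1 + t + t^2 + t^3 + t^4 + t^5); the count is [t^8].
(t^3 + t^4 + t^5 + t^6) has coefficients 0,0,0,1,1,1,1 for degrees 0…6.
(1 + t^5) has coefficients 1,0,0,0,0,1,0,0,0 for degrees 0…8.
Multiplying by (1 + t^3 + t^6 + t^9 + t^12) gives running coefficients 1,0,0,1,0,1,1,0,1 for degrees 0…8.
Finally multiplying by (1 + t + t^2 + t^3 + t^4 + t^5), the product of all factors after the first has coefficients 1,1,1,2,2,3,3,3,4 for degrees 0…8.
[t^8] = 1·3 + 1·2 + 1·2 + 1·1 = 8.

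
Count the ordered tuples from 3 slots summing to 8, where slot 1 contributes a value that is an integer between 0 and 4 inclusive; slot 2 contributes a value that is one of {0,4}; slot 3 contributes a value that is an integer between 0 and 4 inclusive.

The generating function for the choices is (1 + x + x^2 + x^3 + x^4)·(1 + x^4)·(1 + x + x^2 + x^3 + x^4); the count is [x^8].
(1 + x + x^2 + x^3 + x^4) has coefficients 1,1,1,1,1 for degrees 0…4.
(1 + x^4) has coefficients 1,0,0,0,1,0,0,0,0 for degrees 0…8.
Finally multiplying by (1 + x + x^2 + x^3 + x^4), the product of all factors after the first has coefficients 1,1,1,1,2,1,1,1,1 for degrees 0…8.
[x^8] = 1·1 + 1·1 + 1·1 + 1·1 + 1·2 = 6.

6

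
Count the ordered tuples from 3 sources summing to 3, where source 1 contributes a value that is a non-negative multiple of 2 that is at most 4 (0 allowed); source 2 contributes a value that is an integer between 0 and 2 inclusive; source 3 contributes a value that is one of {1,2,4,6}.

3

The generating function for the choices is (1 + z² + z⁴)·(1 + z + z²)·(z + z² + z⁴ + z⁶); the count is [z³].
(1 + z² + z⁴) has coefficients 1,0,1,0 for degrees 0…3.
(1 + z + z²) has coefficients 1,1,1,0 for degrees 0…3.
Finally multiplying by (z + z² + z⁴ + z⁶), the product of all factors after the first has coefficients 0,1,2,2 for degrees 0…3.
[z³] = 1·2 + 1·1 = 3.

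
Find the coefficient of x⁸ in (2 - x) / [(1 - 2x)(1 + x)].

Partial fractions give a closed form: a_n = (1)·2^n + (1)·(-1)^n.
At n = 8: a_8 = 257.

257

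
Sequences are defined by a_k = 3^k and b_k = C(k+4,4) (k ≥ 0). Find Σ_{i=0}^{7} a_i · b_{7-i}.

The convolution is the x^7 coefficient of A(x)B(x).
Σ = 1·330 + 3·210 + 9·126 + 27·70 + 81·35 + 243·15 + 729·5 + 2187·1 = 16296.

16296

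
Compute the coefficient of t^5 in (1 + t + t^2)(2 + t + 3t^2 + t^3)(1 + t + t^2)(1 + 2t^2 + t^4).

43

(1 + t + t^2) has coefficients 1,1,1 for degrees 0…2.
(2 + t + 3t^2 + t^3) has coefficients 2,1,3,1,0,0 for degrees 0…5.
Multiplying by (1 + t + t^2) gives running coefficients 2,3,6,5,4,1 for degrees 0…5.
Finally multiplying by (1 + 2t^2 + t^4), the product of all factors after the first has coefficients 2,3,10,11,18,14 for degrees 0…5.
[t^5] = 1·14 + 1·18 + 1·11 = 43.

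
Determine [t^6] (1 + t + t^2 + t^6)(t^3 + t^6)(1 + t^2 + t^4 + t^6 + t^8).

2

(1 + t + t^2 + t^6) has coefficients 1,1,1,0,0,0,1 for degrees 0…6.
(t^3 + t^6) has coefficients 0,0,0,1,0,0,1 for degrees 0…6.
Finally multiplying by (1 + t^2 + t^4 + t^6 + t^8), the product of all factors after the first has coefficients 0,0,0,1,0,1,1 for degrees 0…6.
[t^6] = 1·1 + 1·1 + 1·0 + 1·0 = 2.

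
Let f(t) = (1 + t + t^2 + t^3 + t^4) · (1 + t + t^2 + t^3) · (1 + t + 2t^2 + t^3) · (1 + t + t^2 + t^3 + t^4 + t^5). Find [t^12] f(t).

26

(1 + t + t^2 + t^3 + t^4) has coefficients 1,1,1,1,1 for degrees 0…4.
(1 + t + t^2 + t^3) has coefficients 1,1,1,1,0,0,0,0,0,0,0,0,0 for degrees 0…12.
Multiplying by (1 + t + 2t^2 + t^3) gives running coefficients 1,2,4,5,4,3,1,0,0,0,0,0,0 for degrees 0…12.
Finally multiplying by (1 + t + t^2 + t^3 + t^4 + t^5), the product of all factors after the first has coefficients 1,3,7,12,16,19,19,17,13,8,4,1,0 for degrees 0…12.
[t^12] = 1·0 + 1·1 + 1·4 + 1·8 + 1·13 = 26.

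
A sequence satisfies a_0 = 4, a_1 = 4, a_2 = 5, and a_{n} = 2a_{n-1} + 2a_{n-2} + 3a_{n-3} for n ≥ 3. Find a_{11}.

The ordinary generating function has denominator 1 - 2y - 2y^2 - 3y^3.
Iterating the recurrence: a_0,…,a_{11} = 4, 4, 5, 30, 82, 239, 732, 2188, 6557, 19686, 59050, 177143.

177143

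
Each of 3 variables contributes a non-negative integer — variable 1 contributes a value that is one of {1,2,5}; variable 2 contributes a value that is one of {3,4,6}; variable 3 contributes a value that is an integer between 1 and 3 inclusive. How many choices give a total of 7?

The generating function for the choices is (q + q² + q⁵)·(q³ + q⁴ + q⁶)·(q + q² + q³); the count is [q⁷].
(q + q² + q⁵) has coefficients 0,1,1,0,0,1 for degrees 0…5.
(q³ + q⁴ + q⁶) has coefficients 0,0,0,1,1,0,1,0 for degrees 0…7.
Finally multiplying by (q + q² + q³), the product of all factors after the first has coefficients 0,0,0,0,1,2,2,2 for degrees 0…7.
[q⁷] = 1·2 + 1·2 + 1·0 = 4.

4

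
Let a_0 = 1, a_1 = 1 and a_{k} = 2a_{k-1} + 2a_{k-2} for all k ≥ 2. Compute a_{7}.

The ordinary generating function has denominator 1 - 2x - 2x^2.
Iterating the recurrence: a_0,…,a_{7} = 1, 1, 4, 10, 28, 76, 208, 568.

568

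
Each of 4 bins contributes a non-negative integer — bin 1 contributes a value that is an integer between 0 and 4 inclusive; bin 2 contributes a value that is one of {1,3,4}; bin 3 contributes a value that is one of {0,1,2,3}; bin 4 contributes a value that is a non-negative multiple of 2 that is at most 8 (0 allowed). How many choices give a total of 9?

29

The generating function for the choices is (1 + q + q² + q³ + q⁴)·(q + q³ + q⁴)·(1 + q + q² + q³)·(1 + q² + q⁴ + q⁶ + q⁸); the count is [q⁹].
(1 + q + q² + q³ + q⁴) has coefficients 1,1,1,1,1 for degrees 0…4.
(q + q³ + q⁴) has coefficients 0,1,0,1,1,0,0,0,0,0 for degrees 0…9.
Multiplying by (1 + q + q² + q³) gives running coefficients 0,1,1,2,3,2,2,1,0,0 for degrees 0…9.
Finally multiplying by (1 + q² + q⁴ + q⁶ + q⁸), the product of all factors after the first has coefficients 0,1,1,3,4,5,6,6,6,6 for degrees 0…9.
[q⁹] = 1·6 + 1·6 + 1·6 + 1·6 + 1·5 = 29.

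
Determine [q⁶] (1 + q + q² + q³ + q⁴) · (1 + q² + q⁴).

2

(1 + q + q² + q³ + q⁴) has coefficients 1,1,1,1,1 for degrees 0…4.
(1 + q² + q⁴) has coefficients 1,0,1,0,1,0,0 for degrees 0…6.
[q⁶] = 1·0 + 1·0 + 1·1 + 1·0 + 1·1 = 2.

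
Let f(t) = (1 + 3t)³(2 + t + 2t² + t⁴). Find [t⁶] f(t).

27

(1 + 3t)³ has coefficients 1,9,27,27 for degrees 0…3.
(2 + t + 2t² + t⁴) has coefficients 2,1,2,0,1,0,0 for degrees 0…6.
[t⁶] = 1·0 + 9·0 + 27·1 + 27·0 = 27.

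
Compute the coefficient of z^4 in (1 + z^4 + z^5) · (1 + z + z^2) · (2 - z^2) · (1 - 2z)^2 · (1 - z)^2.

4

(1 + z^4 + z^5) has coefficients 1,0,0,0,1 for degrees 0…4.
(1 + z + z^2) has coefficients 1,1,1,0,0 for degrees 0…4.
Multiplying by (2 - z^2) gives running coefficients 2,2,1,-1,-1 for degrees 0…4.
Multiplying by (1 - 2z)^2 gives running coefficients 2,-6,1,3,7 for degrees 0…4.
Finally multiplying by (1 - z)^2, the product of all factors after the first has coefficients 2,-10,15,-5,2 for degrees 0…4.
[z^4] = 1·2 + 1·2 = 4.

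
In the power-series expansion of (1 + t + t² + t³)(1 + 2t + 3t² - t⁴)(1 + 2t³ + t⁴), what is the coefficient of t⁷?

(1 + t + t² + t³) has coefficients 1,1,1,1 for degrees 0…3.
(1 + 2t + 3t² - t⁴) has coefficients 1,2,3,0,-1,0,0,0 for degrees 0…7.
Finally multiplying by (1 + 2t³ + t⁴), the product of all factors after the first has coefficients 1,2,3,2,4,8,3,-2 for degrees 0…7.
[t⁷] = 1·(-2) + 1·3 + 1·8 + 1·4 = 13.

13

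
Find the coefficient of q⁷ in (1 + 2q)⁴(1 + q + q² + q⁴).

32

(1 + 2q)⁴ has coefficients 1,8,24,32,16 for degrees 0…4.
(1 + q + q² + q⁴) has coefficients 1,1,1,0,1,0,0,0 for degrees 0…7.
[q⁷] = 1·0 + 8·0 + 24·0 + 32·1 + 16·0 = 32.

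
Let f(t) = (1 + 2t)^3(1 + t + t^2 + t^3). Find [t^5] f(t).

20

(1 + 2t)^3 has coefficients 1,6,12,8 for degrees 0…3.
(1 + t + t^2 + t^3) has coefficients 1,1,1,1,0,0 for degrees 0…5.
[t^5] = 1·0 + 6·0 + 12·1 + 8·1 = 20.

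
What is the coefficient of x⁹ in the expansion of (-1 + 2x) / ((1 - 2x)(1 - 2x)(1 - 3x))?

The denominator gives the recurrence a_n = 7a_(n−1) − 16a_(n−2) + 12a_(n−3) for n ≥ 3; the numerator fixes a_0 = -1, a_1 = -5, a_2 = -19.
Iterating: -1, -5, -19, -65, -211, -665, -2059, -6305, -19171, -58025, so a_9 = -58025.

-58025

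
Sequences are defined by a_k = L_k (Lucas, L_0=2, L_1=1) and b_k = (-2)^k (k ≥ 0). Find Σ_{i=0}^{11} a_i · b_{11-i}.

-4007

This is [x^11] in the product of the two ordinary generating functions.
Σ = 2·(-2048) + 1·1024 + 3·(-512) + 4·256 + 7·(-128) + 11·64 + 18·(-32) + 29·16 + 47·(-8) + 76·4 + 123·(-2) + 199·1 = -4007.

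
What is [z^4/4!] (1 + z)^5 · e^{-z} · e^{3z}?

The EGF product rule gives c_4 = Σ_{k_1+k_2+k_3=4} C(4; k_1,k_2,k_3) · ∏ g_i(k_i), where (1+z)^5 gives the falling factorial (5)_k; e^{-z} gives (-1)^k; e^{3z} gives (3)^k.
g_1(k) for k = 0…4: 1, 5, 20, 60, 120.
g_2(k) for k = 0…4: 1, -1, 1, -1, 1.
g_3(k) for k = 0…4: 1, 3, 9, 27, 81.
First combine the last two factors: h(k) = Σ_j C(k,j)·g_2(j)·g_3(k−j) for k = 0…4: 1, 2, 4, 8, 16.
c_4 = Σ_k C(4,k)·g_1(k)·h(4−k) = 1·1·16 + 4·5·8 + 6·20·4 + 4·60·2 + 1·120·1 = 16 + 160 + 480 + 480 + 120 = 1256.

1256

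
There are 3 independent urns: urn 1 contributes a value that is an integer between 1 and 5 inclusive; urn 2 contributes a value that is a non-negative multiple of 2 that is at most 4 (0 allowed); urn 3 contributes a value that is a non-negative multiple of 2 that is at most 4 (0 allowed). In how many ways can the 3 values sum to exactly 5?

The generating function for the choices is (t + t^2 + t^3 + t^4 + t^5)·(1 + t^2 + t^4)·(1 + t^2 + t^4); the count is [t^5].
(t + t^2 + t^3 + t^4 + t^5) has coefficients 0,1,1,1,1,1 for degrees 0…5.
(1 + t^2 + t^4) has coefficients 1,0,1,0,1,0 for degrees 0…5.
Finally multiplying by (1 + t^2 + t^4), the product of all factors after the first has coefficients 1,0,2,0,3,0 for degrees 0…5.
[t^5] = 1·3 + 1·0 + 1·2 + 1·0 + 1·1 = 6.

6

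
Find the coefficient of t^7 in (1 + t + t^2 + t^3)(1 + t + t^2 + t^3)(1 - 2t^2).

(1 + t + t^2 + t^3) has coefficients 1,1,1,1 for degrees 0…3.
(1 + t + t^2 + t^3) has coefficients 1,1,1,1,0,0,0,0 for degrees 0…7.
Finally multiplying by (1 - 2t^2), the product of all factors after the first has coefficients 1,1,-1,-1,-2,-2,0,0 for degrees 0…7.
[t^7] = 1·0 + 1·0 + 1·(-2) + 1·(-2) = -4.

-4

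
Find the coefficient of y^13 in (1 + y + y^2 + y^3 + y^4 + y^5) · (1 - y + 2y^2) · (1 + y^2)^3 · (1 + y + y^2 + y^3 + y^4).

(1 + y + y^2 + y^3 + y^4 + y^5) has coefficients 1,1,1,1,1,1 for degrees 0…5.
(1 - y + 2y^2) has coefficients 1,-1,2,0,0,0,0,0,0,0,0,0,0,0 for degrees 0…13.
Multiplying by (1 + y^2)^3 gives running coefficients 1,-1,5,-3,9,-3,7,-1,2,0,0,0,0,0 for degrees 0…13.
Finally multiplying by (1 + y + y^2 + y^3 + y^4), the product of all factors after the first has coefficients 1,0,5,2,11,7,15,9,14,5,8,1,2,0 for degrees 0…13.
[y^13] = 1·0 + 1·2 + 1·1 + 1·8 + 1·5 + 1·14 = 30.

30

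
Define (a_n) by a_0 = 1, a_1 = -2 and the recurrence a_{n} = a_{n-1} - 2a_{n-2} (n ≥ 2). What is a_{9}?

40

The ordinary generating function has denominator 1 - y + 2y^2.
Iterating the recurrence: a_0,…,a_{9} = 1, -2, -4, 0, 8, 8, -8, -24, -8, 40.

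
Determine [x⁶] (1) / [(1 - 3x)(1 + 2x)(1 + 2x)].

457

The denominator gives the recurrence a_n = −a_(n−1) + 8a_(n−2) + 12a_(n−3) for n ≥ 3; the numerator fixes a_0 = 1, a_1 = -1, a_2 = 9.
Iterating: 1, -1, 9, -5, 65, 3, 457, so a_6 = 457.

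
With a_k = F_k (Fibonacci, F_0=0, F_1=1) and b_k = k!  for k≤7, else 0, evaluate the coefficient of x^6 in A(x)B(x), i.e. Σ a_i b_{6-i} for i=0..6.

175

Write out a_i and b_{6-i} for i = 0,…,6 and sum the products.
Σ = 0·720 + 1·120 + 1·24 + 2·6 + 3·2 + 5·1 + 8·1 = 175.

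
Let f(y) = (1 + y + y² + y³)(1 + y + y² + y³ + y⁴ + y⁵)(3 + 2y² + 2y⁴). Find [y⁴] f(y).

(1 + y + y² + y³) has coefficients 1,1,1,1 for degrees 0…3.
(1 + y + y² + y³ + y⁴ + y⁵) has coefficients 1,1,1,1,1 for degrees 0…4.
Finally multiplying by (3 + 2y² + 2y⁴), the product of all factors after the first has coefficients 3,3,5,5,7 for degrees 0…4.
[y⁴] = 1·7 + 1·5 + 1·5 + 1·3 = 20.

20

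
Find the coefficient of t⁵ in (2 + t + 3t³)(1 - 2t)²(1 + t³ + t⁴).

9

(2 + t + 3t³) has coefficients 2,1,0,3 for degrees 0…3.
(1 - 2t)² has coefficients 1,-4,4,0,0,0 for degrees 0…5.
Finally multiplying by (1 + t³ + t⁴), the product of all factors after the first has coefficients 1,-4,4,1,-3,0 for degrees 0…5.
[t⁵] = 2·0 + 1·(-3) + 3·4 = 9.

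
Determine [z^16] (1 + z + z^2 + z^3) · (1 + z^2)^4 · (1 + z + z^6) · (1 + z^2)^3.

(1 + z + z^2 + z^3) has coefficients 1,1,1,1 for degrees 0…3.
(1 + z^2)^4 has coefficients 1,0,4,0,6,0,4,0,1,0,0,0,0,0,0,0,0 for degrees 0…16.
Multiplying by (1 + z + z^6) gives running coefficients 1,1,4,4,6,6,5,4,5,1,6,0,4,0,1,0,0 for degrees 0…16.
Finally multiplying by (1 + z^2)^3, the product of all factors after the first has coefficients 1,1,7,7,21,21,36,35,42,35,42,21,42,7,36,1,21 for degrees 0…16.
[z^16] = 1·21 + 1·1 + 1·36 + 1·7 = 65.

65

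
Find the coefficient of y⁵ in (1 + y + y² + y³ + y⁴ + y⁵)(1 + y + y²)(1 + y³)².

(1 + y + y² + y³ + y⁴ + y⁵) has coefficients 1,1,1,1,1,1 for degrees 0…5.
(1 + y + y²) has coefficients 1,1,1,0,0,0 for degrees 0…5.
Finally multiplying by (1 + y³)², the product of all factors after the first has coefficients 1,1,1,2,2,2 for degrees 0…5.
[y⁵] = 1·2 + 1·2 + 1·2 + 1·1 + 1·1 + 1·1 = 9.

9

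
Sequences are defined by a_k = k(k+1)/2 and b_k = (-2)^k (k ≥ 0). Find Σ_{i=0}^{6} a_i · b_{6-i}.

This is [x^6] in the product of the two ordinary generating functions.
Σ = 0·64 + 1·(-32) + 3·16 + 6·(-8) + 10·4 + 15·(-2) + 21·1 = -1.

-1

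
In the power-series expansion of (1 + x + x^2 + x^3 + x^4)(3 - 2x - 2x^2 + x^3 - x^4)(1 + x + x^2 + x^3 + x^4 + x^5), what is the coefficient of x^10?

(1 + x + x^2 + x^3 + x^4) has coefficients 1,1,1,1,1 for degrees 0…4.
(3 - 2x - 2x^2 + x^3 - x^4) has coefficients 3,-2,-2,1,-1,0,0,0,0,0,0 for degrees 0…10.
Finally multiplying by (1 + x + x^2 + x^3 + x^4 + x^5), the product of all factors after the first has coefficients 3,1,-1,0,-1,-1,-4,-2,0,-1,0 for degrees 0…10.
[x^10] = 1·0 + 1·(-1) + 1·0 + 1·(-2) + 1·(-4) = -7.

-7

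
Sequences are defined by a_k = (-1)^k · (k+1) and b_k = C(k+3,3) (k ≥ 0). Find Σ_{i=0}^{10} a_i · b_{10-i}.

The convolution is the x^10 coefficient of A(x)B(x).
Σ = 1·286 − 2·220 + 3·165 − 4·120 + 5·84 − 6·56 + 7·35 − 8·20 + 9·10 − 10·4 + 11·1 = 91.

91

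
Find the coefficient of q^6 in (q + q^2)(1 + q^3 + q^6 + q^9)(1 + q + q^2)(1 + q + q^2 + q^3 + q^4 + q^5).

11

(q + q^2) has coefficients 0,1,1 for degrees 0…2.
(1 + q^3 + q^6 + q^9) has coefficients 1,0,0,1,0,0,1 for degrees 0…6.
Multiplying by (1 + q + q^2) gives running coefficients 1,1,1,1,1,1,1 for degrees 0…6.
Finally multiplying by (1 + q + q^2 + q^3 + q^4 + q^5), the product of all factors after the first has coefficients 1,2,3,4,5,6,6 for degrees 0…6.
[q^6] = 1·6 + 1·5 = 11.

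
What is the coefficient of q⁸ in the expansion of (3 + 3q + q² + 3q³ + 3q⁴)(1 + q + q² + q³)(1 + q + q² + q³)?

(3 + 3q + q² + 3q³ + 3q⁴) has coefficients 3,3,1,3,3 for degrees 0…4.
(1 + q + q² + q³) has coefficients 1,1,1,1,0,0,0,0,0 for degrees 0…8.
Finally multiplying by (1 + q + q² + q³), the product of all factors after the first has coefficients 1,2,3,4,3,2,1,0,0 for degrees 0…8.
[q⁸] = 3·0 + 3·0 + 1·1 + 3·2 + 3·3 = 16.

16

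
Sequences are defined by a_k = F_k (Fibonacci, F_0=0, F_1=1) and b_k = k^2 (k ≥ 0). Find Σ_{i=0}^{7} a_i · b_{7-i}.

148

This is [x^7] in the product of the two ordinary generating functions.
Σ = 0·49 + 1·36 + 1·25 + 2·16 + 3·9 + 5·4 + 8·1 + 13·0 = 148.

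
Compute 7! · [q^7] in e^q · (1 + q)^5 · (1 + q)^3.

394353

The EGF product rule gives c_7 = Σ_{k_1+k_2+k_3=7} C(7; k_1,k_2,k_3) · ∏ g_i(k_i), where e^q gives (1)^k; (1+q)^5 gives the falling factorial (5)_k; (1+q)^3 gives the falling factorial (3)_k.
g_1(k) for k = 0…7: 1, 1, 1, 1, 1, 1, 1, 1.
g_2(k) for k = 0…7: 1, 5, 20, 60, 120, 120, 0, 0.
g_3(k) for k = 0…7: 1, 3, 6, 6, 0, 0, 0, 0.
First combine the last two factors: h(k) = Σ_j C(k,j)·g_2(j)·g_3(k−j) for k = 0…7: 1, 8, 56, 336, 1680, 6720, 20160, 40320.
c_7 = Σ_k C(7,k)·g_1(k)·h(7−k) = 1·1·40320 + 7·1·20160 + 21·1·6720 + 35·1·1680 + 35·1·336 + 21·1·56 + 7·1·8 + 1·1·1 = 40320 + 141120 + 141120 + 58800 + 11760 + 1176 + 56 + 1 = 394353.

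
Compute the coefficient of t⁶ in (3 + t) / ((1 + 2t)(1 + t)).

318

The denominator gives the recurrence a_n = −3a_(n−1) − 2a_(n−2) for n ≥ 2; the numerator fixes a_0 = 3, a_1 = -8.
Iterating: 3, -8, 18, -38, 78, -158, 318, so a_6 = 318.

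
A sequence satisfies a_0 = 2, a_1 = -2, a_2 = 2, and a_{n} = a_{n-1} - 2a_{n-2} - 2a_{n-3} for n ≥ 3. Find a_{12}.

The ordinary generating function has denominator 1 - x + 2x^2 + 2x^3.
Iterating the recurrence: a_0,…,a_{12} = 2, -2, 2, 2, 2, -6, -14, -6, 34, 74, 18, -198, -382.

-382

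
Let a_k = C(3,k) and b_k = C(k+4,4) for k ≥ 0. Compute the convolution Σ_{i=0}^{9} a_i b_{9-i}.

Write out a_i and b_{9-i} for i = 0,…,9 and sum the products.
Σ = 1·715 + 3·495 + 3·330 + 1·210 + 0·126 + 0·70 + 0·35 + 0·15 + 0·5 + 0·1 = 3400.

3400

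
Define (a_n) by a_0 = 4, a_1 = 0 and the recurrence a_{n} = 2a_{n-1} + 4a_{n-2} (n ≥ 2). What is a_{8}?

13312

The ordinary generating function has denominator 1 - 2y - 4y^2.
Iterating the recurrence: a_0,…,a_{8} = 4, 0, 16, 32, 128, 384, 1280, 4096, 13312.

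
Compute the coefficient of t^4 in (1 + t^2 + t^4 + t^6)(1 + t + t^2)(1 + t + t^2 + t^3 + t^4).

7

(1 + t^2 + t^4 + t^6) has coefficients 1,0,1,0,1 for degrees 0…4.
(1 + t + t^2) has coefficients 1,1,1,0,0 for degrees 0…4.
Finally multiplying by (1 + t + t^2 + t^3 + t^4), the product of all factors after the first has coefficients 1,2,3,3,3 for degrees 0…4.
[t^4] = 1·3 + 1·3 + 1·1 = 7.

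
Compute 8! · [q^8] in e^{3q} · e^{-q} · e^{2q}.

65536

The EGF product rule gives c_8 = Σ_{k_1+k_2+k_3=8} C(8; k_1,k_2,k_3) · ∏ g_i(k_i), where e^{3q} gives (3)^k; e^{-q} gives (-1)^k; e^{2q} gives (2)^k.
g_1(k) for k = 0…8: 1, 3, 9, 27, 81, 243, 729, 2187, 6561.
g_2(k) for k = 0…8: 1, -1, 1, -1, 1, -1, 1, -1, 1.
g_3(k) for k = 0…8: 1, 2, 4, 8, 16, 32, 64, 128, 256.
First combine the last two factors: h(k) = Σ_j C(k,j)·g_2(j)·g_3(k−j) for k = 0…8: 1, 1, 1, 1, 1, 1, 1, 1, 1.
c_8 = Σ_k C(8,k)·g_1(k)·h(8−k) = 1·1·1 + 8·3·1 + 28·9·1 + 56·27·1 + 70·81·1 + 56·243·1 + 28·729·1 + 8·2187·1 + 1·6561·1 = 1 + 24 + 252 + 1512 + 5670 + 13608 + 20412 + 17496 + 6561 = 65536.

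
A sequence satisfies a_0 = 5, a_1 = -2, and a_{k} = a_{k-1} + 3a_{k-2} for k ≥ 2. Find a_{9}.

2239

The ordinary generating function has denominator 1 - t - 3t^2.
Iterating the recurrence: a_0,…,a_{9} = 5, -2, 13, 7, 46, 67, 205, 406, 1021, 2239.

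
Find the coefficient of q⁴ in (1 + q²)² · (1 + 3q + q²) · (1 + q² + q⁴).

7

(1 + q²)² has coefficients 1,0,2,0,1 for degrees 0…4.
(1 + 3q + q²) has coefficients 1,3,1,0,0 for degrees 0…4.
Finally multiplying by (1 + q² + q⁴), the product of all factors after the first has coefficients 1,3,2,3,2 for degrees 0…4.
[q⁴] = 1·2 + 2·2 + 1·1 = 7.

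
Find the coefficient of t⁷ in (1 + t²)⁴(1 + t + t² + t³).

10

(1 + t²)⁴ has coefficients 1,0,4,0,6,0,4,0 for degrees 0…7.
(1 + t + t² + t³) has coefficients 1,1,1,1,0,0,0,0 for degrees 0…7.
[t⁷] = 1·0 + 4·0 + 6·1 + 4·1 = 10.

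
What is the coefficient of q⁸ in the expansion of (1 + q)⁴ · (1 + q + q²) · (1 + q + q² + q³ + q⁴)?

17

(1 + q)⁴ has coefficients 1,4,6,4,1 for degrees 0…4.
(1 + q + q²) has coefficients 1,1,1,0,0,0,0,0,0 for degrees 0…8.
Finally multiplying by (1 + q + q² + q³ + q⁴), the product of all factors after the first has coefficients 1,2,3,3,3,2,1,0,0 for degrees 0…8.
[q⁸] = 1·0 + 4·0 + 6·1 + 4·2 + 1·3 = 17.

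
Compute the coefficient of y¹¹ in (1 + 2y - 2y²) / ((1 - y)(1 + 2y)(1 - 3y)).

The denominator gives the recurrence a_n = 2a_(n−1) + 5a_(n−2) − 6a_(n−3) for n ≥ 3; the numerator fixes a_0 = 1, a_1 = 4, a_2 = 11.
Iterating: 1, 4, 11, 36, 103, 320, 939, 2860, 8495, 25656, 76627, 230564, so a_11 = 230564.

230564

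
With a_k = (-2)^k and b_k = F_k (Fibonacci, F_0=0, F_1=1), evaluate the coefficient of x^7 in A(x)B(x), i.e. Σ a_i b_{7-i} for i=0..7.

This is [x^7] in the product of the two ordinary generating functions.
Σ = 1·13 − 2·8 + 4·5 − 8·3 + 16·2 − 32·1 + 64·1 − 128·0 = 57.

57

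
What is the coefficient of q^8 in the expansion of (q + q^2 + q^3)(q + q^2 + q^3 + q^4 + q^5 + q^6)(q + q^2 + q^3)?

9

(q + q^2 + q^3) has coefficients 0,1,1,1 for degrees 0…3.
(q + q^2 + q^3 + q^4 + q^5 + q^6) has coefficients 0,1,1,1,1,1,1,0,0 for degrees 0…8.
Finally multiplying by (q + q^2 + q^3), the product of all factors after the first has coefficients 0,0,1,2,3,3,3,3,2 for degrees 0…8.
[q^8] = 1·3 + 1·3 + 1·3 = 9.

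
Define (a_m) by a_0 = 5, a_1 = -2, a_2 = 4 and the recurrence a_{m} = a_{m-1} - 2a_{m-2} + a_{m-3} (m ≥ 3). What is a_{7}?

The ordinary generating function has denominator 1 - z + 2z^2 - z^3.
Iterating the recurrence: a_0,…,a_{7} = 5, -2, 4, 13, 3, -19, -12, 29.

29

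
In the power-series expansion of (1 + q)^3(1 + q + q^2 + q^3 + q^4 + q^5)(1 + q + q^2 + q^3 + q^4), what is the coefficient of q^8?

28

(1 + q)^3 has coefficients 1,3,3,1 for degrees 0…3.
(1 + q + q^2 + q^3 + q^4 + q^5) has coefficients 1,1,1,1,1,1,0,0,0 for degrees 0…8.
Finally multiplying by (1 + q + q^2 + q^3 + q^4), the product of all factors after the first has coefficients 1,2,3,4,5,5,4,3,2 for degrees 0…8.
[q^8] = 1·2 + 3·3 + 3·4 + 1·5 = 28.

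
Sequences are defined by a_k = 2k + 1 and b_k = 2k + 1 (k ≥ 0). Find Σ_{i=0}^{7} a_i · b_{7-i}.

This is [x^7] in the product of the two ordinary generating functions.
Σ = 1·15 + 3·13 + 5·11 + 7·9 + 9·7 + 11·5 + 13·3 + 15·1 = 344.

344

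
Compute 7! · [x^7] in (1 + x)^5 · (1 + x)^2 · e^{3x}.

2228544

The EGF product rule gives c_7 = Σ_{k_1+k_2+k_3=7} C(7; k_1,k_2,k_3) · ∏ g_i(k_i), where (1+x)^5 gives the falling factorial (5)_k; (1+x)^2 gives the falling factorial (2)_k; e^{3x} gives (3)^k.
g_1(k) for k = 0…7: 1, 5, 20, 60, 120, 120, 0, 0.
g_2(k) for k = 0…7: 1, 2, 2, 0, 0, 0, 0, 0.
g_3(k) for k = 0…7: 1, 3, 9, 27, 81, 243, 729, 2187.
First combine the last two factors: h(k) = Σ_j C(k,j)·g_2(j)·g_3(k−j) for k = 0…7: 1, 5, 23, 99, 405, 1593, 6075, 22599.
c_7 = Σ_k C(7,k)·g_1(k)·h(7−k) = 1·1·22599 + 7·5·6075 + 21·20·1593 + 35·60·405 + 35·120·99 + 21·120·23 = 22599 + 212625 + 669060 + 850500 + 415800 + 57960 = 2228544.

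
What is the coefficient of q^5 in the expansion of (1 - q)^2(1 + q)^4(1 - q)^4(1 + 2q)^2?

28

(1 - q)^2 has coefficients 1,-2,1 for degrees 0…2.
(1 + q)^4 has coefficients 1,4,6,4,1,0 for degrees 0…5.
Multiplying by (1 - q)^4 gives running coefficients 1,0,-4,0,6,0 for degrees 0…5.
Finally multiplying by (1 + 2q)^2, the product of all factors after the first has coefficients 1,4,0,-16,-10,24 for degrees 0…5.
[q^5] = 1·24 − 2·(-10) + 1·(-16) = 28.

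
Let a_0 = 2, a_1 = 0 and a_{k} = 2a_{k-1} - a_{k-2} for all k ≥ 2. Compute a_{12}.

-22

The ordinary generating function has denominator 1 - 2t + t^2.
Iterating the recurrence: a_0,…,a_{12} = 2, 0, -2, -4, -6, -8, -10, -12, -14, -16, -18, -20, -22.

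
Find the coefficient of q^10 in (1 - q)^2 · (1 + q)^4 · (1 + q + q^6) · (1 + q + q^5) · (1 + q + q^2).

-17

(1 - q)^2 has coefficients 1,-2,1 for degrees 0…2.
(1 + q)^4 has coefficients 1,4,6,4,1,0,0,0,0,0,0 for degrees 0…10.
Multiplying by (1 + q + q^6) gives running coefficients 1,5,10,10,5,1,1,4,6,4,1 for degrees 0…10.
Multiplying by (1 + q + q^5) gives running coefficients 1,6,15,20,15,7,7,15,20,15,6 for degrees 0…10.
Finally multiplying by (1 + q + q^2), the product of all factors after the first has coefficients 1,7,22,41,50,42,29,29,42,50,41 for degrees 0…10.
[q^10] = 1·41 − 2·50 + 1·42 = -17.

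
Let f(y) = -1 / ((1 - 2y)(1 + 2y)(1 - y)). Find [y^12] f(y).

-5461

Partial fractions give a closed form: a_n = (-1)·2^n + (-1/3)·(-2)^n + (1/3)·1^n.
At n = 12: a_12 = -5461.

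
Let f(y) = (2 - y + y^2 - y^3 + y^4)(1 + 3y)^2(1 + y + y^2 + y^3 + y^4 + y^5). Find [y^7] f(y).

(2 - y + y^2 - y^3 + y^4) has coefficients 2,-1,1,-1,1 for degrees 0…4.
(1 + 3y)^2 has coefficients 1,6,9,0,0,0,0,0 for degrees 0…7.
Finally multiplying by (1 + y + y^2 + y^3 + y^4 + y^5), the product of all factors after the first has coefficients 1,7,16,16,16,16,15,9 for degrees 0…7.
[y^7] = 2·9 − 1·15 + 1·16 − 1·16 + 1·16 = 19.

19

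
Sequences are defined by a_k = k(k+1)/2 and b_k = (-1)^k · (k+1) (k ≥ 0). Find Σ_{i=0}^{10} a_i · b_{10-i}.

Write out a_i and b_{10-i} for i = 0,…,10 and sum the products.
Σ = 0·11 + 1·(-10) + 3·9 + 6·(-8) + 10·7 + 15·(-6) + 21·5 + 28·(-4) + 36·3 + 45·(-2) + 55·1 = 15.

15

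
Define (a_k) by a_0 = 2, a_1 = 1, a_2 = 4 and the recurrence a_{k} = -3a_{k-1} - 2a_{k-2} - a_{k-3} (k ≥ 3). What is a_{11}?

-13911

The ordinary generating function has denominator 1 + 3q + 2q^2 + q^3.
Iterating the recurrence: a_0,…,a_{11} = 2, 1, 4, -16, 39, -89, 205, -476, 1107, -2574, 5984, -13911.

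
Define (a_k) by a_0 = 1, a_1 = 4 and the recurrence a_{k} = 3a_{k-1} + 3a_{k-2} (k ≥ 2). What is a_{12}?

The ordinary generating function has denominator 1 - 3q - 3q^2.
Iterating the recurrence: a_0,…,a_{12} = 1, 4, 15, 57, 216, 819, 3105, 11772, 44631, 169209, 641520, 2432187, 9221121.

9221121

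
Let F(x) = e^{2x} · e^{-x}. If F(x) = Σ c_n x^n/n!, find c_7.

The EGF product rule gives c_7 = Σ_{k_1+k_2=7} C(7; k_1,k_2) · ∏ g_i(k_i), where e^{2x} gives (2)^k; e^{-x} gives (-1)^k.
g_1(k) for k = 0…7: 1, 2, 4, 8, 16, 32, 64, 128.
g_2(k) for k = 0…7: 1, -1, 1, -1, 1, -1, 1, -1.
c_7 = Σ_k C(7,k)·g_1(k)·g_2(7−k) = 1·1·(-1) + 7·2·1 + 21·4·(-1) + 35·8·1 + 35·16·(-1) + 21·32·1 + 7·64·(-1) + 1·128·1 = −1 + 14 − 84 + 280 − 560 + 672 − 448 + 128 = 1.

1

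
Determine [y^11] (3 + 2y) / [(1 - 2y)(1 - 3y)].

Partial fractions give a closed form: a_n = (-8)·2^n + (11)·3^n.
At n = 11: a_11 = 1932233.

1932233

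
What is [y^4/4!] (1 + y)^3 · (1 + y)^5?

1680

The EGF product rule gives c_4 = Σ_{k_1+k_2=4} C(4; k_1,k_2) · ∏ g_i(k_i), where (1+y)^3 gives the falling factorial (3)_k; (1+y)^5 gives the falling factorial (5)_k.
g_1(k) for k = 0…4: 1, 3, 6, 6, 0.
g_2(k) for k = 0…4: 1, 5, 20, 60, 120.
c_4 = Σ_k C(4,k)·g_1(k)·g_2(4−k) = 1·1·120 + 4·3·60 + 6·6·20 + 4·6·5 = 120 + 720 + 720 + 120 = 1680.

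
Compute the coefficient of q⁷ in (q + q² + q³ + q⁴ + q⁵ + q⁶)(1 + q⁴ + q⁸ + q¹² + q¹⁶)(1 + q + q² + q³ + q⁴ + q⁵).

(q + q² + q³ + q⁴ + q⁵ + q⁶) has coefficients 0,1,1,1,1,1,1 for degrees 0…6.
(1 + q⁴ + q⁸ + q¹² + q¹⁶) has coefficients 1,0,0,0,1,0,0,0 for degrees 0…7.
Finally multiplying by (1 + q + q² + q³ + q⁴ + q⁵), the product of all factors after the first has coefficients 1,1,1,1,2,2,1,1 for degrees 0…7.
[q⁷] = 1·1 + 1·2 + 1·2 + 1·1 + 1·1 + 1·1 = 8.

8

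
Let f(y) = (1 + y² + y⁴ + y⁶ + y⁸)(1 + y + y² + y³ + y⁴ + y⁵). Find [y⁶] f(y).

3

(1 + y² + y⁴ + y⁶ + y⁸) has coefficients 1,0,1,0,1,0,1 for degrees 0…6.
(1 + y + y² + y³ + y⁴ + y⁵) has coefficients 1,1,1,1,1,1,0 for degrees 0…6.
[y⁶] = 1·0 + 1·1 + 1·1 + 1·1 = 3.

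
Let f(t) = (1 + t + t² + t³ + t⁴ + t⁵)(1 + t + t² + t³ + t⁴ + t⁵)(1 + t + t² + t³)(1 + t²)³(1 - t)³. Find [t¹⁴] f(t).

(1 + t + t² + t³ + t⁴ + t⁵) has coefficients 1,1,1,1,1,1 for degrees 0…5.
(1 + t + t² + t³ + t⁴ + t⁵) has coefficients 1,1,1,1,1,1,0,0,0,0,0,0,0,0,0 for degrees 0…14.
Multiplying by (1 + t + t² + t³) gives running coefficients 1,2,3,4,4,4,3,2,1,0,0,0,0,0,0 for degrees 0…14.
Multiplying by (1 + t²)³ gives running coefficients 1,2,6,10,16,22,25,28,25,22,16,10,6,2,1 for degrees 0…14.
Finally multiplying by (1 - t)³, the product of all factors after the first has coefficients 1,-1,3,-3,2,-2,-3,3,-6,6,-3,3,2,-2,3 for degrees 0…14.
[t¹⁴] = 1·3 + 1·(-2) + 1·2 + 1·3 + 1·(-3) + 1·6 = 9.

9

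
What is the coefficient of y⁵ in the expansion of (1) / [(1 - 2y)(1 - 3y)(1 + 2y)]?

Partial fractions give a closed form: a_n = (-1)·2^n + (9/5)·3^n + (1/5)·(-2)^n.
At n = 5: a_5 = 399.

399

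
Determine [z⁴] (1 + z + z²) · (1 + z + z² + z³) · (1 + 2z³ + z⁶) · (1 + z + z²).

14

(1 + z + z²) has coefficients 1,1,1 for degrees 0…2.
(1 + z + z² + z³) has coefficients 1,1,1,1,0 for degrees 0…4.
Multiplying by (1 + 2z³ + z⁶) gives running coefficients 1,1,1,3,2 for degrees 0…4.
Finally multiplying by (1 + z + z²), the product of all factors after the first has coefficients 1,2,3,5,6 for degrees 0…4.
[z⁴] = 1·6 + 1·5 + 1·3 = 14.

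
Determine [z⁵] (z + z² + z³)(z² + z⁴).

2

(z + z² + z³) has coefficients 0,1,1,1 for degrees 0…3.
(z² + z⁴) has coefficients 0,0,1,0,1,0 for degrees 0…5.
[z⁵] = 1·1 + 1·0 + 1·1 = 2.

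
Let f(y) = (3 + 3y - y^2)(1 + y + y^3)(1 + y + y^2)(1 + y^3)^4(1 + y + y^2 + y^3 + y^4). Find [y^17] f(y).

83

(3 + 3y - y^2) has coefficients 3,3,-1 for degrees 0…2.
(1 + y + y^3) has coefficients 1,1,0,1,0,0,0,0,0,0,0,0,0,0,0,0,0,0 for degrees 0…17.
Multiplying by (1 + y + y^2) gives running coefficients 1,2,2,2,1,1,0,0,0,0,0,0,0,0,0,0,0,0 for degrees 0…17.
Multiplying by (1 + y^3)^4 gives running coefficients 1,2,2,6,9,9,14,16,16,16,14,14,9,6,6,2,1,1 for degrees 0…17.
Finally multiplying by (1 + y + y^2 + y^3 + y^4), the product of all factors after the first has coefficients 1,3,5,11,20,28,40,54,64,71,76,76,69,59,49,37,24,16 for degrees 0…17.
[y^17] = 3·16 + 3·24 − 1·37 = 83.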